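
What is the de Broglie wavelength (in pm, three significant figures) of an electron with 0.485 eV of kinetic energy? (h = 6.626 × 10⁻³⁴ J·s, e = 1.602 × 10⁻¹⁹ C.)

KE = 0.485 eV = 7.770 × 10⁻²⁰ J.
p = √(2mKE) = √(2 × 9.109 × 10⁻³¹ × 7.770 × 10⁻²⁰) = 3.762 × 10⁻²⁵ kg·m/s.
λ = h/p = 6.626 × 10⁻³⁴ / 3.762 × 10⁻²⁵ = 1.76 × 10⁻⁹ m = 1760 pm.

λ = 1760 pm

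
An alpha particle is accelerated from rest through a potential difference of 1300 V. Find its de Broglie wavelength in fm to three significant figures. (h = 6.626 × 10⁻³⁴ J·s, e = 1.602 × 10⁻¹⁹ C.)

λ = 282 fm

KE = 2eV = 2 × 1.602 × 10⁻¹⁹ × 1300 = 4.165 × 10⁻¹⁶ J.
p = √(2mKE) = √(2 × 6.645 × 10⁻²⁷ × 4.165 × 10⁻¹⁶) = 2.353 × 10⁻²¹ kg·m/s.
λ = h/p = 6.626 × 10⁻³⁴ / 2.353 × 10⁻²¹ = 2.82 × 10⁻¹³ m = 282 fm.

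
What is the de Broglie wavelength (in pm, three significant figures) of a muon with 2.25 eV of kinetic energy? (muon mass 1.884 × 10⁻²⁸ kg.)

λ = 56.9 pm

KE = 2.25 eV = 3.605 × 10⁻¹⁹ J.
p = √(2mKE) = √(2 × 1.884 × 10⁻²⁸ × 3.605 × 10⁻¹⁹) = 1.165 × 10⁻²³ kg·m/s.
λ = h/p = 6.626 × 10⁻³⁴ / 1.165 × 10⁻²³ = 5.69 × 10⁻¹¹ m = 56.9 pm.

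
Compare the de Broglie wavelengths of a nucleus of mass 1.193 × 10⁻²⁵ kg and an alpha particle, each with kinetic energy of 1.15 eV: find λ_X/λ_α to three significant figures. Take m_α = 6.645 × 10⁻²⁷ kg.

At fixed KE, p = √(2mKE) so λ = h/p ∝ 1/√m.
λ_X/λ_α = √(m_α/m_X) = √(6.645 × 10⁻²⁷/1.193 × 10⁻²⁵) = √(0.05570) = 0.236.

λ_X/λ_α = 0.236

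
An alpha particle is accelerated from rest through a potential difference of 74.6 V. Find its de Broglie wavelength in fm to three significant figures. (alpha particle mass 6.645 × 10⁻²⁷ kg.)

λ = 1180 fm

KE = 2eV = 2 × 1.602 × 10⁻¹⁹ × 74.60 = 2.390 × 10⁻¹⁷ J.
p = √(2mKE) = √(2 × 6.645 × 10⁻²⁷ × 2.390 × 10⁻¹⁷) = 5.636 × 10⁻²² kg·m/s.
λ = h/p = 6.626 × 10⁻³⁴ / 5.636 × 10⁻²² = 1.18 × 10⁻¹² m = 1180 fm.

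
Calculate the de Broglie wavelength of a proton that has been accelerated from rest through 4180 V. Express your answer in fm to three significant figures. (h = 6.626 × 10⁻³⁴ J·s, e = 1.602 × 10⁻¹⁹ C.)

KE = eV = 1.602 × 10⁻¹⁹ × 4180 = 6.696 × 10⁻¹⁶ J.
p = √(2mKE) = √(2 × 1.673 × 10⁻²⁷ × 6.696 × 10⁻¹⁶) = 1.497 × 10⁻²¹ kg·m/s.
λ = h/p = 6.626 × 10⁻³⁴ / 1.497 × 10⁻²¹ = 4.43 × 10⁻¹³ m = 443 fm.

λ = 443 fm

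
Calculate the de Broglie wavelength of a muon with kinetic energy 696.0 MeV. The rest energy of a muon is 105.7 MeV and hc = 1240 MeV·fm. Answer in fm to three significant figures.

Total energy E = KE + m₀c² = 696.0 + 105.7 = 801.7 MeV.
(pc)² = E² − (m₀c²)² = (801.7)² − (105.7)² = 6.316 × 10⁵ MeV², so pc = 794.7 MeV.
λ = hc/(pc) = 1240 MeV·fm / 794.7 MeV = 1.56 fm.

λ = 1.56 fm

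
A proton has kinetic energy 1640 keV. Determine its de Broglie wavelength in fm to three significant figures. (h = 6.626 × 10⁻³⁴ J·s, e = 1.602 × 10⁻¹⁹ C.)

λ = 22.3 fm

KE = 1640 keV = 2.627 × 10⁻¹³ J.
p = √(2mKE) = √(2 × 1.673 × 10⁻²⁷ × 2.627 × 10⁻¹³) = 2.965 × 10⁻²⁰ kg·m/s.
λ = h/p = 6.626 × 10⁻³⁴ / 2.965 × 10⁻²⁰ = 2.23 × 10⁻¹⁴ m = 22.3 fm.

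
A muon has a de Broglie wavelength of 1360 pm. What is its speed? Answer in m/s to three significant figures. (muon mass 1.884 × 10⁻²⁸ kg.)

v = 2590 m/s

p = h/λ = 6.626 × 10⁻³⁴ / 1.360 × 10⁻⁹ = 4.872 × 10⁻²⁵ kg·m/s.
v = p/m = 4.872 × 10⁻²⁵ / 1.884 × 10⁻²⁸ = 2.59 × 10³ m/s = 2590 m/s.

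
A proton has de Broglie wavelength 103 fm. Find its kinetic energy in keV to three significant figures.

p = h/λ = 6.626 × 10⁻³⁴ / 1.030 × 10⁻¹³ = 6.433 × 10⁻²¹ kg·m/s.
KE = p²/(2m) = (6.433 × 10⁻²¹)² / (2 × 1.673 × 10⁻²⁷) = 1.237 × 10⁻¹⁴ J = 77.2 keV.

KE = 77.2 keV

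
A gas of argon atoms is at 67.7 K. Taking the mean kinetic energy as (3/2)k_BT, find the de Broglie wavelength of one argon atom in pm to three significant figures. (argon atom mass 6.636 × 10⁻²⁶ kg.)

λ = 48.6 pm

KE = (3/2)k_BT = 1.5 × 1.381 × 10⁻²³ × 67.7 = 1.402 × 10⁻²¹ J.
p = √(2mKE) = √(2 × 6.636 × 10⁻²⁶ × 1.402 × 10⁻²¹) = 1.364 × 10⁻²³ kg·m/s.
λ = h/p = 4.86 × 10⁻¹¹ m = 48.6 pm.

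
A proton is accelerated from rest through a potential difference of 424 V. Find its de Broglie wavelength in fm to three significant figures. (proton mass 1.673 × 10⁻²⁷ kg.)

KE = eV = 1.602 × 10⁻¹⁹ × 424.0 = 6.792 × 10⁻¹⁷ J.
p = √(2mKE) = √(2 × 1.673 × 10⁻²⁷ × 6.792 × 10⁻¹⁷) = 4.767 × 10⁻²² kg·m/s.
λ = h/p = 6.626 × 10⁻³⁴ / 4.767 × 10⁻²² = 1.39 × 10⁻¹² m = 1390 fm.

λ = 1390 fm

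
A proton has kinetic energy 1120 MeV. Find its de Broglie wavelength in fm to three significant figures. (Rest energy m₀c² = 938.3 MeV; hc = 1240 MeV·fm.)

λ = 0.677 fm

Total energy E = KE + m₀c² = 1120 + 938.3 = 2058.3 MeV.
(pc)² = E² − (m₀c²)² = (2058.3)² − (938.3)² = 3.356 × 10⁶ MeV², so pc = 1832 MeV.
λ = hc/(pc) = 1240 MeV·fm / 1832 MeV = 0.677 fm.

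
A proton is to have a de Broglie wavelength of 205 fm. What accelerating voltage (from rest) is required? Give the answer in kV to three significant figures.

V = 19.5 kV

p = h/λ = 6.626 × 10⁻³⁴ / 2.050 × 10⁻¹³ = 3.232 × 10⁻²¹ kg·m/s.
KE = p²/(2m) = 3.122 × 10⁻¹⁵ J.
V = KE/e = 3.122 × 10⁻¹⁵ / (1.602 × 10⁻¹⁹) = 19.5 kV.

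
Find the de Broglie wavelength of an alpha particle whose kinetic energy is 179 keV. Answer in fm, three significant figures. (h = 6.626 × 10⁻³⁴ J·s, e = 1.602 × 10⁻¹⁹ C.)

KE = 179 keV = 2.868 × 10⁻¹⁴ J.
p = √(2mKE) = √(2 × 6.645 × 10⁻²⁷ × 2.868 × 10⁻¹⁴) = 1.952 × 10⁻²⁰ kg·m/s.
λ = h/p = 6.626 × 10⁻³⁴ / 1.952 × 10⁻²⁰ = 3.39 × 10⁻¹⁴ m = 33.9 fm.

λ = 33.9 fm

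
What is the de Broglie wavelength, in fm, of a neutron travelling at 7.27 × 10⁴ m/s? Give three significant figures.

λ = 5440 fm

p = mv = 1.675 × 10⁻²⁷ × 7.27 × 10⁴ = 1.218 × 10⁻²² kg·m/s.
λ = h/p = 6.626 × 10⁻³⁴ / 1.218 × 10⁻²² = 5.44 × 10⁻¹² m = 5440 fm.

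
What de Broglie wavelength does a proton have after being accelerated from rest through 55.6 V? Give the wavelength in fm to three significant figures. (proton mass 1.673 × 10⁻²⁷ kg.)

KE = eV = 1.602 × 10⁻¹⁹ × 55.60 = 8.907 × 10⁻¹⁸ J.
p = √(2mKE) = √(2 × 1.673 × 10⁻²⁷ × 8.907 × 10⁻¹⁸) = 1.726 × 10⁻²² kg·m/s.
λ = h/p = 6.626 × 10⁻³⁴ / 1.726 × 10⁻²² = 3.84 × 10⁻¹² m = 3840 fm.

λ = 3840 fm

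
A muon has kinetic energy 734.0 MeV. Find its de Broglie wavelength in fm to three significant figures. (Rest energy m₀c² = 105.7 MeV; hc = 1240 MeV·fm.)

Total energy E = KE + m₀c² = 734.0 + 105.7 = 839.7 MeV.
(pc)² = E² − (m₀c²)² = (839.7)² − (105.7)² = 6.939 × 10⁵ MeV², so pc = 833.0 MeV.
λ = hc/(pc) = 1240 MeV·fm / 833.0 MeV = 1.49 fm.

λ = 1.49 fm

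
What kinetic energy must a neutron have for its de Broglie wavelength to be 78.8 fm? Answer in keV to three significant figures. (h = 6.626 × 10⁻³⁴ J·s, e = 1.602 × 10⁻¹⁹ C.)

p = h/λ = 6.626 × 10⁻³⁴ / 7.880 × 10⁻¹⁴ = 8.409 × 10⁻²¹ kg·m/s.
KE = p²/(2m) = (8.409 × 10⁻²¹)² / (2 × 1.675 × 10⁻²⁷) = 2.111 × 10⁻¹⁴ J = 132 keV.

KE = 132 keV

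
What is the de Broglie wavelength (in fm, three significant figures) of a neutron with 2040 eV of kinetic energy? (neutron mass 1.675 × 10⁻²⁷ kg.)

KE = 2040 eV = 3.268 × 10⁻¹⁶ J.
p = √(2mKE) = √(2 × 1.675 × 10⁻²⁷ × 3.268 × 10⁻¹⁶) = 1.046 × 10⁻²¹ kg·m/s.
λ = h/p = 6.626 × 10⁻³⁴ / 1.046 × 10⁻²¹ = 6.33 × 10⁻¹³ m = 633 fm.

λ = 633 fm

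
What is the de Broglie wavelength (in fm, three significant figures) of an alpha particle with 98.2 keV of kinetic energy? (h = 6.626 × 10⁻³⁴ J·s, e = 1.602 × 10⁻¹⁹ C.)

KE = 98.2 keV = 1.573 × 10⁻¹⁴ J.
p = √(2mKE) = √(2 × 6.645 × 10⁻²⁷ × 1.573 × 10⁻¹⁴) = 1.446 × 10⁻²⁰ kg·m/s.
λ = h/p = 6.626 × 10⁻³⁴ / 1.446 × 10⁻²⁰ = 4.58 × 10⁻¹⁴ m = 45.8 fm.

λ = 45.8 fm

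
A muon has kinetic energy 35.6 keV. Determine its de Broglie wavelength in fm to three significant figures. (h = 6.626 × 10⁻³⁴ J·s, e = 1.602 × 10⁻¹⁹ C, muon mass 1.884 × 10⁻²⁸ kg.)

KE = 35.6 keV = 5.703 × 10⁻¹⁵ J.
p = √(2mKE) = √(2 × 1.884 × 10⁻²⁸ × 5.703 × 10⁻¹⁵) = 1.466 × 10⁻²¹ kg·m/s.
λ = h/p = 6.626 × 10⁻³⁴ / 1.466 × 10⁻²¹ = 4.52 × 10⁻¹³ m = 452 fm.

λ = 452 fm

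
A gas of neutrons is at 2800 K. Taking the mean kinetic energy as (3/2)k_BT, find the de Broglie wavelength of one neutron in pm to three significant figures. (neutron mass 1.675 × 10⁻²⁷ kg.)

λ = 47.5 pm

KE = (3/2)k_BT = 1.5 × 1.381 × 10⁻²³ × 2800 = 5.800 × 10⁻²⁰ J.
p = √(2mKE) = √(2 × 1.675 × 10⁻²⁷ × 5.800 × 10⁻²⁰) = 1.394 × 10⁻²³ kg·m/s.
λ = h/p = 4.75 × 10⁻¹¹ m = 47.5 pm.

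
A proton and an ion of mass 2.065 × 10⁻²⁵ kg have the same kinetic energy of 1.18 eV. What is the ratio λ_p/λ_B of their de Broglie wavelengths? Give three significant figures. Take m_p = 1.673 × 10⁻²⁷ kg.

At fixed KE, p = √(2mKE) so λ = h/p ∝ 1/√m.
λ_p/λ_B = √(m_B/m_p) = √(2.065 × 10⁻²⁵/1.673 × 10⁻²⁷) = √(123.4) = 11.1.

λ_p/λ_B = 11.1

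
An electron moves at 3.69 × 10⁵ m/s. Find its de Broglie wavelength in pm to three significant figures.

p = mv = 9.109 × 10⁻³¹ × 3.69 × 10⁵ = 3.361 × 10⁻²⁵ kg·m/s.
λ = h/p = 6.626 × 10⁻³⁴ / 3.361 × 10⁻²⁵ = 1.97 × 10⁻⁹ m = 1970 pm.

λ = 1970 pm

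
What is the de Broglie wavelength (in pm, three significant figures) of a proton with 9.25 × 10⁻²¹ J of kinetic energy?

p = √(2mKE) = √(2 × 1.673 × 10⁻²⁷ × 9.250 × 10⁻²¹) = 5.563 × 10⁻²⁴ kg·m/s.
λ = h/p = 6.626 × 10⁻³⁴ / 5.563 × 10⁻²⁴ = 1.19 × 10⁻¹⁰ m = 119 pm.

λ = 119 pm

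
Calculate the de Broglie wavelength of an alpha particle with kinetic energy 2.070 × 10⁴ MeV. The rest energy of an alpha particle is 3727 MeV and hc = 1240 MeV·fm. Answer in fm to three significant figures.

Total energy E = KE + m₀c² = 2.070 × 10⁴ + 3727 = 24427 MeV.
(pc)² = E² − (m₀c²)² = (24427)² − (3727)² = 5.828 × 10⁸ MeV², so pc = 2.414 × 10⁴ MeV.
λ = hc/(pc) = 1240 MeV·fm / 2.414 × 10⁴ MeV = 0.0514 fm.

λ = 0.0514 fm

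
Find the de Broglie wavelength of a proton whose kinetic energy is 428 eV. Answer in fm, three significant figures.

λ = 1380 fm

KE = 428 eV = 6.857 × 10⁻¹⁷ J.
p = √(2mKE) = √(2 × 1.673 × 10⁻²⁷ × 6.857 × 10⁻¹⁷) = 4.790 × 10⁻²² kg·m/s.
λ = h/p = 6.626 × 10⁻³⁴ / 4.790 × 10⁻²² = 1.38 × 10⁻¹² m = 1380 fm.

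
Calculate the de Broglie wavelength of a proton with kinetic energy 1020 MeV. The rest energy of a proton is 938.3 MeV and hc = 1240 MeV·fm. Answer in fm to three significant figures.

Total energy E = KE + m₀c² = 1020 + 938.3 = 1958.3 MeV.
(pc)² = E² − (m₀c²)² = (1958.3)² − (938.3)² = 2.955 × 10⁶ MeV², so pc = 1719 MeV.
λ = hc/(pc) = 1240 MeV·fm / 1719 MeV = 0.721 fm.

λ = 0.721 fm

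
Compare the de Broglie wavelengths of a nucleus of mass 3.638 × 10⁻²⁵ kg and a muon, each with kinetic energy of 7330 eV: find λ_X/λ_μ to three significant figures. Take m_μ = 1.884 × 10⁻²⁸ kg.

At fixed KE, p = √(2mKE) so λ = h/p ∝ 1/√m.
λ_X/λ_μ = √(m_μ/m_X) = √(1.884 × 10⁻²⁸/3.638 × 10⁻²⁵) = √(5.179 × 10⁻⁴) = 0.0228.

λ_X/λ_μ = 0.0228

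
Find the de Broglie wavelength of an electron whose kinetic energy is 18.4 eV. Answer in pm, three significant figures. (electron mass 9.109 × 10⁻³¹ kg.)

λ = 286 pm

KE = 18.4 eV = 2.948 × 10⁻¹⁸ J.
p = √(2mKE) = √(2 × 9.109 × 10⁻³¹ × 2.948 × 10⁻¹⁸) = 2.317 × 10⁻²⁴ kg·m/s.
λ = h/p = 6.626 × 10⁻³⁴ / 2.317 × 10⁻²⁴ = 2.86 × 10⁻¹⁰ m = 286 pm.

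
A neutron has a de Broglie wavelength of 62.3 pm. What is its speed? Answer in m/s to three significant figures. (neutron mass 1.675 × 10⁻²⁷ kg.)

v = 6350 m/s

p = h/λ = 6.626 × 10⁻³⁴ / 6.230 × 10⁻¹¹ = 1.064 × 10⁻²³ kg·m/s.
v = p/m = 1.064 × 10⁻²³ / 1.675 × 10⁻²⁷ = 6.35 × 10³ m/s = 6350 m/s.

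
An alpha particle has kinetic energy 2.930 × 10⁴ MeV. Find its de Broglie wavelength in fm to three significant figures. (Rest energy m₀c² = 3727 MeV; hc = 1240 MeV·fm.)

Total energy E = KE + m₀c² = 2.930 × 10⁴ + 3727 = 33027 MeV.
(pc)² = E² − (m₀c²)² = (33027)² − (3727)² = 1.077 × 10⁹ MeV², so pc = 3.282 × 10⁴ MeV.
λ = hc/(pc) = 1240 MeV·fm / 3.282 × 10⁴ MeV = 0.0378 fm.

λ = 0.0378 fm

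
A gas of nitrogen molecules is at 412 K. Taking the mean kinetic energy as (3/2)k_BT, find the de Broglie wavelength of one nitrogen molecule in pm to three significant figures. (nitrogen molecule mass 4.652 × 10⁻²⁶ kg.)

KE = (3/2)k_BT = 1.5 × 1.381 × 10⁻²³ × 412 = 8.535 × 10⁻²¹ J.
p = √(2mKE) = √(2 × 4.652 × 10⁻²⁶ × 8.535 × 10⁻²¹) = 2.818 × 10⁻²³ kg·m/s.
λ = h/p = 2.35 × 10⁻¹¹ m = 23.5 pm.

λ = 23.5 pm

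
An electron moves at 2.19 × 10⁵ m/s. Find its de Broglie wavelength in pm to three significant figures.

λ = 3320 pm

p = mv = 9.109 × 10⁻³¹ × 2.19 × 10⁵ = 1.995 × 10⁻²⁵ kg·m/s.
λ = h/p = 6.626 × 10⁻³⁴ / 1.995 × 10⁻²⁵ = 3.32 × 10⁻⁹ m = 3320 pm.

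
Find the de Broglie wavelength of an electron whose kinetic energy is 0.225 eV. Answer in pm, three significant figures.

KE = 0.225 eV = 3.605 × 10⁻²⁰ J.
p = √(2mKE) = √(2 × 9.109 × 10⁻³¹ × 3.605 × 10⁻²⁰) = 2.563 × 10⁻²⁵ kg·m/s.
λ = h/p = 6.626 × 10⁻³⁴ / 2.563 × 10⁻²⁵ = 2.59 × 10⁻⁹ m = 2590 pm.

λ = 2590 pm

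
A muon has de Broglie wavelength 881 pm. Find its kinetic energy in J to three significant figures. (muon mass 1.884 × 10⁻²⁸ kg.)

KE = 1.50 × 10⁻²¹ J

p = h/λ = 6.626 × 10⁻³⁴ / 8.810 × 10⁻¹⁰ = 7.521 × 10⁻²⁵ kg·m/s.
KE = p²/(2m) = (7.521 × 10⁻²⁵)² / (2 × 1.884 × 10⁻²⁸) = 1.501 × 10⁻²¹ J = 1.50 × 10⁻²¹ J.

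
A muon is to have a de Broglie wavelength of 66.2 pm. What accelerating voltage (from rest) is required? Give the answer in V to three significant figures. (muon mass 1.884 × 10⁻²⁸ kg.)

V = 1.66 V

p = h/λ = 6.626 × 10⁻³⁴ / 6.620 × 10⁻¹¹ = 1.001 × 10⁻²³ kg·m/s.
KE = p²/(2m) = 2.659 × 10⁻¹⁹ J.
V = KE/e = 2.659 × 10⁻¹⁹ / (1.602 × 10⁻¹⁹) = 1.66 V.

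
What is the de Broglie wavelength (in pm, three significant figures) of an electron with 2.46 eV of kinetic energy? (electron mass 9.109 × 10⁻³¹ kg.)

λ = 782 pm

KE = 2.46 eV = 3.941 × 10⁻¹⁹ J.
p = √(2mKE) = √(2 × 9.109 × 10⁻³¹ × 3.941 × 10⁻¹⁹) = 8.473 × 10⁻²⁵ kg·m/s.
λ = h/p = 6.626 × 10⁻³⁴ / 8.473 × 10⁻²⁵ = 7.82 × 10⁻¹⁰ m = 782 pm.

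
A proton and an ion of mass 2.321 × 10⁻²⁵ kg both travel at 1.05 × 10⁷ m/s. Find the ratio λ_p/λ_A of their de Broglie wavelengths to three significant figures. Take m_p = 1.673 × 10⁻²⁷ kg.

λ_p/λ_A = 139

At fixed v, p = mv so λ = h/(mv) ∝ 1/m.
λ_p/λ_A = m_A/m_p = 2.321 × 10⁻²⁵/1.673 × 10⁻²⁷ = 139.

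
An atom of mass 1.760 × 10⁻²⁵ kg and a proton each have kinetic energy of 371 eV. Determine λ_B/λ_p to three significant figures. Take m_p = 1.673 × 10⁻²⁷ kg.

λ_B/λ_p = 0.0975

At fixed KE, p = √(2mKE) so λ = h/p ∝ 1/√m.
λ_B/λ_p = √(m_p/m_B) = √(1.673 × 10⁻²⁷/1.760 × 10⁻²⁵) = √(9.506 × 10⁻³) = 0.0975.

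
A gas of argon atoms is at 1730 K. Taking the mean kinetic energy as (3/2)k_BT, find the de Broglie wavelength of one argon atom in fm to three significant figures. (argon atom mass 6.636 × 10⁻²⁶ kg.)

KE = (3/2)k_BT = 1.5 × 1.381 × 10⁻²³ × 1730 = 3.584 × 10⁻²⁰ J.
p = √(2mKE) = √(2 × 6.636 × 10⁻²⁶ × 3.584 × 10⁻²⁰) = 6.897 × 10⁻²³ kg·m/s.
λ = h/p = 9.61 × 10⁻¹² m = 9610 fm.

λ = 9610 fm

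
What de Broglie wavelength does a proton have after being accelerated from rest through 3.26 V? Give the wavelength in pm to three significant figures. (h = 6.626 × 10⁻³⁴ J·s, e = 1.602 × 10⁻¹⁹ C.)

KE = eV = 1.602 × 10⁻¹⁹ × 3.260 = 5.223 × 10⁻¹⁹ J.
p = √(2mKE) = √(2 × 1.673 × 10⁻²⁷ × 5.223 × 10⁻¹⁹) = 4.180 × 10⁻²³ kg·m/s.
λ = h/p = 6.626 × 10⁻³⁴ / 4.180 × 10⁻²³ = 1.59 × 10⁻¹¹ m = 15.9 pm.

λ = 15.9 pm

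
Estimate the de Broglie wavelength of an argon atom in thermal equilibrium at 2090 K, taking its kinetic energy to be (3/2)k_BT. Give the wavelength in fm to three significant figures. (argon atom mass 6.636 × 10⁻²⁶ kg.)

λ = 8740 fm

KE = (3/2)k_BT = 1.5 × 1.381 × 10⁻²³ × 2090 = 4.329 × 10⁻²⁰ J.
p = √(2mKE) = √(2 × 6.636 × 10⁻²⁶ × 4.329 × 10⁻²⁰) = 7.580 × 10⁻²³ kg·m/s.
λ = h/p = 8.74 × 10⁻¹² m = 8740 fm.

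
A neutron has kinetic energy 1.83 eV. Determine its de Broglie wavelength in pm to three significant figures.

KE = 1.83 eV = 2.932 × 10⁻¹⁹ J.
p = √(2mKE) = √(2 × 1.675 × 10⁻²⁷ × 2.932 × 10⁻¹⁹) = 3.134 × 10⁻²³ kg·m/s.
λ = h/p = 6.626 × 10⁻³⁴ / 3.134 × 10⁻²³ = 2.11 × 10⁻¹¹ m = 21.1 pm.

λ = 21.1 pm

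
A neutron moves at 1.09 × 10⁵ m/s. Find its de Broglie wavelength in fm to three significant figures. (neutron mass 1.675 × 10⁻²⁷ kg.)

p = mv = 1.675 × 10⁻²⁷ × 1.09 × 10⁵ = 1.826 × 10⁻²² kg·m/s.
λ = h/p = 6.626 × 10⁻³⁴ / 1.826 × 10⁻²² = 3.63 × 10⁻¹² m = 3630 fm.

λ = 3630 fm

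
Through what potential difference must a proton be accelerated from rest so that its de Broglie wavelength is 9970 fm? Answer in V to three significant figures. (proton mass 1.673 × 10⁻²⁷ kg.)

p = h/λ = 6.626 × 10⁻³⁴ / 9.970 × 10⁻¹² = 6.646 × 10⁻²³ kg·m/s.
KE = p²/(2m) = 1.320 × 10⁻¹⁸ J.
V = KE/e = 1.320 × 10⁻¹⁸ / (1.602 × 10⁻¹⁹) = 8.24 V.

V = 8.24 V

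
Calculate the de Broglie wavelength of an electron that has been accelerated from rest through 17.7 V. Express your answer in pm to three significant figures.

KE = eV = 1.602 × 10⁻¹⁹ × 17.70 = 2.836 × 10⁻¹⁸ J.
p = √(2mKE) = √(2 × 9.109 × 10⁻³¹ × 2.836 × 10⁻¹⁸) = 2.273 × 10⁻²⁴ kg·m/s.
λ = h/p = 6.626 × 10⁻³⁴ / 2.273 × 10⁻²⁴ = 2.92 × 10⁻¹⁰ m = 292 pm.

λ = 292 pm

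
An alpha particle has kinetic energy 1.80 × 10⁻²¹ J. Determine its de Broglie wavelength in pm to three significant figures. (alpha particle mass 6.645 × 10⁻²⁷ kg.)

λ = 135 pm

p = √(2mKE) = √(2 × 6.645 × 10⁻²⁷ × 1.800 × 10⁻²¹) = 4.891 × 10⁻²⁴ kg·m/s.
λ = h/p = 6.626 × 10⁻³⁴ / 4.891 × 10⁻²⁴ = 1.35 × 10⁻¹⁰ m = 135 pm.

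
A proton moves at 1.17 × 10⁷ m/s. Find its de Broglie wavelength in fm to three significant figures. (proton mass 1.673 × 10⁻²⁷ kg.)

λ = 33.9 fm

p = mv = 1.673 × 10⁻²⁷ × 1.17 × 10⁷ = 1.957 × 10⁻²⁰ kg·m/s.
λ = h/p = 6.626 × 10⁻³⁴ / 1.957 × 10⁻²⁰ = 3.39 × 10⁻¹⁴ m = 33.9 fm.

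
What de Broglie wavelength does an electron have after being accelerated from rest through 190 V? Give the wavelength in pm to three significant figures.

KE = eV = 1.602 × 10⁻¹⁹ × 190.0 = 3.044 × 10⁻¹⁷ J.
p = √(2mKE) = √(2 × 9.109 × 10⁻³¹ × 3.044 × 10⁻¹⁷) = 7.447 × 10⁻²⁴ kg·m/s.
λ = h/p = 6.626 × 10⁻³⁴ / 7.447 × 10⁻²⁴ = 8.90 × 10⁻¹¹ m = 89.0 pm.

λ = 89.0 pm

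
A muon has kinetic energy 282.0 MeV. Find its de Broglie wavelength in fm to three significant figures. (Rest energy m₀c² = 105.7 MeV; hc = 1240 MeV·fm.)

λ = 3.32 fm

Total energy E = KE + m₀c² = 282.0 + 105.7 = 387.7 MeV.
(pc)² = E² − (m₀c²)² = (387.7)² − (105.7)² = 1.391 × 10⁵ MeV², so pc = 373.0 MeV.
λ = hc/(pc) = 1240 MeV·fm / 373.0 MeV = 3.32 fm.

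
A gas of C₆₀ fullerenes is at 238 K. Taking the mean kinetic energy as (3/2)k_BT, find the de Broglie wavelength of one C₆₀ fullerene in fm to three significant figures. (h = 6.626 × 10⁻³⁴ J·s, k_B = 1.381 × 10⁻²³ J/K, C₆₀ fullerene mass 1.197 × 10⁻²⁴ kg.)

λ = 6100 fm

KE = (3/2)k_BT = 1.5 × 1.381 × 10⁻²³ × 238 = 4.930 × 10⁻²¹ J.
p = √(2mKE) = √(2 × 1.197 × 10⁻²⁴ × 4.930 × 10⁻²¹) = 1.086 × 10⁻²² kg·m/s.
λ = h/p = 6.10 × 10⁻¹² m = 6100 fm.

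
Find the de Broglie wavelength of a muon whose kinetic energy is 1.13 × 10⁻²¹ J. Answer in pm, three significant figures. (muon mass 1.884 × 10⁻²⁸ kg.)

λ = 1020 pm

p = √(2mKE) = √(2 × 1.884 × 10⁻²⁸ × 1.130 × 10⁻²¹) = 6.525 × 10⁻²⁵ kg·m/s.
λ = h/p = 6.626 × 10⁻³⁴ / 6.525 × 10⁻²⁵ = 1.02 × 10⁻⁹ m = 1020 pm.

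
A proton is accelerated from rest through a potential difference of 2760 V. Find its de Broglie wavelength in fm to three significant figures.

KE = eV = 1.602 × 10⁻¹⁹ × 2760 = 4.422 × 10⁻¹⁶ J.
p = √(2mKE) = √(2 × 1.673 × 10⁻²⁷ × 4.422 × 10⁻¹⁶) = 1.216 × 10⁻²¹ kg·m/s.
λ = h/p = 6.626 × 10⁻³⁴ / 1.216 × 10⁻²¹ = 5.45 × 10⁻¹³ m = 545 fm.

λ = 545 fm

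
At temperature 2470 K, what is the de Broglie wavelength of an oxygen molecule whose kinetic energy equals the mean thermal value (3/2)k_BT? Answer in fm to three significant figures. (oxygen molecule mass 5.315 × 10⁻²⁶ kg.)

KE = (3/2)k_BT = 1.5 × 1.381 × 10⁻²³ × 2470 = 5.117 × 10⁻²⁰ J.
p = √(2mKE) = √(2 × 5.315 × 10⁻²⁶ × 5.117 × 10⁻²⁰) = 7.375 × 10⁻²³ kg·m/s.
λ = h/p = 8.98 × 10⁻¹² m = 8980 fm.

λ = 8980 fm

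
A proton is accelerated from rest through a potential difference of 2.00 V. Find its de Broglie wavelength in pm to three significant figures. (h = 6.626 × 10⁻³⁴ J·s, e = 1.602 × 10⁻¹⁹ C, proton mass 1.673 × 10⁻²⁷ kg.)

KE = eV = 1.602 × 10⁻¹⁹ × 2.000 = 3.204 × 10⁻¹⁹ J.
p = √(2mKE) = √(2 × 1.673 × 10⁻²⁷ × 3.204 × 10⁻¹⁹) = 3.274 × 10⁻²³ kg·m/s.
λ = h/p = 6.626 × 10⁻³⁴ / 3.274 × 10⁻²³ = 2.02 × 10⁻¹¹ m = 20.2 pm.

λ = 20.2 pm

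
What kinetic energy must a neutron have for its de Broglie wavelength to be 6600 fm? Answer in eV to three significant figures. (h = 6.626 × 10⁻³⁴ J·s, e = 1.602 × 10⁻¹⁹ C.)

p = h/λ = 6.626 × 10⁻³⁴ / 6.600 × 10⁻¹² = 1.004 × 10⁻²² kg·m/s.
KE = p²/(2m) = (1.004 × 10⁻²²)² / (2 × 1.675 × 10⁻²⁷) = 3.009 × 10⁻¹⁸ J = 18.8 eV.

KE = 18.8 eV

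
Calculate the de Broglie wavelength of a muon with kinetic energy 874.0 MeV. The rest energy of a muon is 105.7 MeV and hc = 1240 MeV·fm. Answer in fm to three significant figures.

Total energy E = KE + m₀c² = 874.0 + 105.7 = 979.7 MeV.
(pc)² = E² − (m₀c²)² = (979.7)² − (105.7)² = 9.486 × 10⁵ MeV², so pc = 974.0 MeV.
λ = hc/(pc) = 1240 MeV·fm / 974.0 MeV = 1.27 fm.

λ = 1.27 fm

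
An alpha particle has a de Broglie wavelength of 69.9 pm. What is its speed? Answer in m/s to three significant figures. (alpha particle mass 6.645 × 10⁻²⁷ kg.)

v = 1430 m/s

p = h/λ = 6.626 × 10⁻³⁴ / 6.990 × 10⁻¹¹ = 9.479 × 10⁻²⁴ kg·m/s.
v = p/m = 9.479 × 10⁻²⁴ / 6.645 × 10⁻²⁷ = 1.43 × 10³ m/s = 1430 m/s.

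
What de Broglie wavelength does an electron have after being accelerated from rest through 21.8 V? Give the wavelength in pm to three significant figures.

λ = 263 pm

KE = eV = 1.602 × 10⁻¹⁹ × 21.80 = 3.492 × 10⁻¹⁸ J.
p = √(2mKE) = √(2 × 9.109 × 10⁻³¹ × 3.492 × 10⁻¹⁸) = 2.522 × 10⁻²⁴ kg·m/s.
λ = h/p = 6.626 × 10⁻³⁴ / 2.522 × 10⁻²⁴ = 2.63 × 10⁻¹⁰ m = 263 pm.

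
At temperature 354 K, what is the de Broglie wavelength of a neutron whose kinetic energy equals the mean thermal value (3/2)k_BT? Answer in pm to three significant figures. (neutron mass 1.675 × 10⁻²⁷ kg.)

λ = 134 pm

KE = (3/2)k_BT = 1.5 × 1.381 × 10⁻²³ × 354 = 7.333 × 10⁻²¹ J.
p = √(2mKE) = √(2 × 1.675 × 10⁻²⁷ × 7.333 × 10⁻²¹) = 4.956 × 10⁻²⁴ kg·m/s.
λ = h/p = 1.34 × 10⁻¹⁰ m = 134 pm.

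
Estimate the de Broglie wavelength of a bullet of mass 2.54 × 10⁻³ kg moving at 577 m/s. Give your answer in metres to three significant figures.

λ = 4.52 × 10⁻³⁴ m

p = mv = 2.54 × 10⁻³ × 577 = 1.466 kg·m/s.
λ = h/p = 6.626 × 10⁻³⁴ / 1.466 = 4.52 × 10⁻³⁴ m.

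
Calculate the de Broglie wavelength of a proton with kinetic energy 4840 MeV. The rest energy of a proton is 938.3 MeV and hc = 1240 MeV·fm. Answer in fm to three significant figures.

Total energy E = KE + m₀c² = 4840 + 938.3 = 5778.3 MeV.
(pc)² = E² − (m₀c²)² = (5778.3)² − (938.3)² = 3.251 × 10⁷ MeV², so pc = 5702 MeV.
λ = hc/(pc) = 1240 MeV·fm / 5702 MeV = 0.217 fm.

λ = 0.217 fm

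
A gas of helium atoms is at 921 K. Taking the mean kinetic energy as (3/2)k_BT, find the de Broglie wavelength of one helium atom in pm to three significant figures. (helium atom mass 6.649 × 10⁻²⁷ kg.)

KE = (3/2)k_BT = 1.5 × 1.381 × 10⁻²³ × 921 = 1.908 × 10⁻²⁰ J.
p = √(2mKE) = √(2 × 6.649 × 10⁻²⁷ × 1.908 × 10⁻²⁰) = 1.593 × 10⁻²³ kg·m/s.
λ = h/p = 4.16 × 10⁻¹¹ m = 41.6 pm.

λ = 41.6 pm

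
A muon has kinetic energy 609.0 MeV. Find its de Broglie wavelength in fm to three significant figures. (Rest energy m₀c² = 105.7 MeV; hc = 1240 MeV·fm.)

Total energy E = KE + m₀c² = 609.0 + 105.7 = 714.7 MeV.
(pc)² = E² − (m₀c²)² = (714.7)² − (105.7)² = 4.996 × 10⁵ MeV², so pc = 706.8 MeV.
λ = hc/(pc) = 1240 MeV·fm / 706.8 MeV = 1.75 fm.

λ = 1.75 fm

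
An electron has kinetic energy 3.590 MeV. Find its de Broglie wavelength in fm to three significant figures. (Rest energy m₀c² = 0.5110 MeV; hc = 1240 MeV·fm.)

Total energy E = KE + m₀c² = 3.590 + 0.5110 = 4.1010 MeV.
(pc)² = E² − (m₀c²)² = (4.1010)² − (0.5110)² = 16.56 MeV², so pc = 4.069 MeV.
λ = hc/(pc) = 1240 MeV·fm / 4.069 MeV = 305 fm.

λ = 305 fm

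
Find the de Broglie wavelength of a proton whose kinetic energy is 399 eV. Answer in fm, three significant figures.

λ = 1430 fm

KE = 399 eV = 6.392 × 10⁻¹⁷ J.
p = √(2mKE) = √(2 × 1.673 × 10⁻²⁷ × 6.392 × 10⁻¹⁷) = 4.625 × 10⁻²² kg·m/s.
λ = h/p = 6.626 × 10⁻³⁴ / 4.625 × 10⁻²² = 1.43 × 10⁻¹² m = 1430 fm.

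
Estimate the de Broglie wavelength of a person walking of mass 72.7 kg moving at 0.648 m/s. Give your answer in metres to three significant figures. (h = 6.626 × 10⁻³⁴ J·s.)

p = mv = 72.7 × 0.648 = 4.711 × 10¹ kg·m/s.
λ = h/p = 6.626 × 10⁻³⁴ / 4.711 × 10¹ = 1.41 × 10⁻³⁵ m.

λ = 1.41 × 10⁻³⁵ m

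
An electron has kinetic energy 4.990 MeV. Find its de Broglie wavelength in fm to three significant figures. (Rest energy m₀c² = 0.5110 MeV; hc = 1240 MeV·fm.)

λ = 226 fm

Total energy E = KE + m₀c² = 4.990 + 0.5110 = 5.5010 MeV.
(pc)² = E² − (m₀c²)² = (5.5010)² − (0.5110)² = 30.00 MeV², so pc = 5.477 MeV.
λ = hc/(pc) = 1240 MeV·fm / 5.477 MeV = 226 fm.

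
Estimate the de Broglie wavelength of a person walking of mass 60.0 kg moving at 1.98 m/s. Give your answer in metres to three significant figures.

λ = 5.58 × 10⁻³⁶ m

p = mv = 60.0 × 1.98 = 1.188 × 10² kg·m/s.
λ = h/p = 6.626 × 10⁻³⁴ / 1.188 × 10² = 5.58 × 10⁻³⁶ m.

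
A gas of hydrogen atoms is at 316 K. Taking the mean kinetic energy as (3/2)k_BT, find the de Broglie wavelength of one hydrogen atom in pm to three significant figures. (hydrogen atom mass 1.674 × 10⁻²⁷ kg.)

λ = 142 pm

KE = (3/2)k_BT = 1.5 × 1.381 × 10⁻²³ × 316 = 6.546 × 10⁻²¹ J.
p = √(2mKE) = √(2 × 1.674 × 10⁻²⁷ × 6.546 × 10⁻²¹) = 4.681 × 10⁻²⁴ kg·m/s.
λ = h/p = 1.42 × 10⁻¹⁰ m = 142 pm.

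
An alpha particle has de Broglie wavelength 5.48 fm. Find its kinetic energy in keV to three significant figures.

KE = 6870 keV

p = h/λ = 6.626 × 10⁻³⁴ / 5.480 × 10⁻¹⁵ = 1.209 × 10⁻¹⁹ kg·m/s.
KE = p²/(2m) = (1.209 × 10⁻¹⁹)² / (2 × 6.645 × 10⁻²⁷) = 1.100 × 10⁻¹² J = 6870 keV.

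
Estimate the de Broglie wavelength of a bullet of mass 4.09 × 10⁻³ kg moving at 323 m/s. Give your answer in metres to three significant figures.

p = mv = 4.09 × 10⁻³ × 323 = 1.321 kg·m/s.
λ = h/p = 6.626 × 10⁻³⁴ / 1.321 = 5.02 × 10⁻³⁴ m.

λ = 5.02 × 10⁻³⁴ m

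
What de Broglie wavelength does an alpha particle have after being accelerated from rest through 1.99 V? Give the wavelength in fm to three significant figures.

λ = 7200 fm

KE = 2eV = 2 × 1.602 × 10⁻¹⁹ × 1.990 = 6.376 × 10⁻¹⁹ J.
p = √(2mKE) = √(2 × 6.645 × 10⁻²⁷ × 6.376 × 10⁻¹⁹) = 9.205 × 10⁻²³ kg·m/s.
λ = h/p = 6.626 × 10⁻³⁴ / 9.205 × 10⁻²³ = 7.20 × 10⁻¹² m = 7200 fm.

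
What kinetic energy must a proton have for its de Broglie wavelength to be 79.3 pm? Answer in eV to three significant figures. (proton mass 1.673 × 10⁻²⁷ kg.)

p = h/λ = 6.626 × 10⁻³⁴ / 7.930 × 10⁻¹¹ = 8.356 × 10⁻²⁴ kg·m/s.
KE = p²/(2m) = (8.356 × 10⁻²⁴)² / (2 × 1.673 × 10⁻²⁷) = 2.087 × 10⁻²⁰ J = 0.130 eV.

KE = 0.130 eV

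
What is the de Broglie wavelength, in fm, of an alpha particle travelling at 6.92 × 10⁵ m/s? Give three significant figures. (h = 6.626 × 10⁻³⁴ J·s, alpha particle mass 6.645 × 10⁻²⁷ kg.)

p = mv = 6.645 × 10⁻²⁷ × 6.92 × 10⁵ = 4.598 × 10⁻²¹ kg·m/s.
λ = h/p = 6.626 × 10⁻³⁴ / 4.598 × 10⁻²¹ = 1.44 × 10⁻¹³ m = 144 fm.

λ = 144 fm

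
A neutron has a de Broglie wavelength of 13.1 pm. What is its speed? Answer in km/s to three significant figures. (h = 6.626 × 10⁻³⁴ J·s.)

p = h/λ = 6.626 × 10⁻³⁴ / 1.310 × 10⁻¹¹ = 5.058 × 10⁻²³ kg·m/s.
v = p/m = 5.058 × 10⁻²³ / 1.675 × 10⁻²⁷ = 3.02 × 10⁴ m/s = 30.2 km/s.

v = 30.2 km/s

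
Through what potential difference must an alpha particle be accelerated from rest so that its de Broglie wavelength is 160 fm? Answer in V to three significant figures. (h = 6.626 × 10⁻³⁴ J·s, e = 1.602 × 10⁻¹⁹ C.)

V = 4030 V

p = h/λ = 6.626 × 10⁻³⁴ / 1.600 × 10⁻¹³ = 4.141 × 10⁻²¹ kg·m/s.
KE = p²/(2m) = 1.290 × 10⁻¹⁵ J.
V = KE/2e = 1.290 × 10⁻¹⁵ / (2 × 1.602 × 10⁻¹⁹) = 4030 V.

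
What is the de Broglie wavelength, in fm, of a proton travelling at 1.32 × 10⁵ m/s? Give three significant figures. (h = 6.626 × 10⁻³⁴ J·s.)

p = mv = 1.673 × 10⁻²⁷ × 1.32 × 10⁵ = 2.208 × 10⁻²² kg·m/s.
λ = h/p = 6.626 × 10⁻³⁴ / 2.208 × 10⁻²² = 3.00 × 10⁻¹² m = 3000 fm.

λ = 3000 fm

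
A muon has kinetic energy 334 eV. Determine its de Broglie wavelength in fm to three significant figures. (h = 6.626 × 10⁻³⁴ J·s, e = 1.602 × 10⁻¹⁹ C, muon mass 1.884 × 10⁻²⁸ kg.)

λ = 4670 fm

KE = 334 eV = 5.351 × 10⁻¹⁷ J.
p = √(2mKE) = √(2 × 1.884 × 10⁻²⁸ × 5.351 × 10⁻¹⁷) = 1.420 × 10⁻²² kg·m/s.
λ = h/p = 6.626 × 10⁻³⁴ / 1.420 × 10⁻²² = 4.67 × 10⁻¹² m = 4670 fm.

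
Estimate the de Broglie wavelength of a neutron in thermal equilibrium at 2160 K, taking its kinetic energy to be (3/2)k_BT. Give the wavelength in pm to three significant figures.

λ = 54.1 pm

KE = (3/2)k_BT = 1.5 × 1.381 × 10⁻²³ × 2160 = 4.474 × 10⁻²⁰ J.
p = √(2mKE) = √(2 × 1.675 × 10⁻²⁷ × 4.474 × 10⁻²⁰) = 1.224 × 10⁻²³ kg·m/s.
λ = h/p = 5.41 × 10⁻¹¹ m = 54.1 pm.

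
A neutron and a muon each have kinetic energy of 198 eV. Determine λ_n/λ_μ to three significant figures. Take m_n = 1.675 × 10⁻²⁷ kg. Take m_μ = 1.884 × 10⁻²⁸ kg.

λ_n/λ_μ = 0.335

At fixed KE, p = √(2mKE) so λ = h/p ∝ 1/√m.
λ_n/λ_μ = √(m_μ/m_n) = √(1.884 × 10⁻²⁸/1.675 × 10⁻²⁷) = √(0.1125) = 0.335.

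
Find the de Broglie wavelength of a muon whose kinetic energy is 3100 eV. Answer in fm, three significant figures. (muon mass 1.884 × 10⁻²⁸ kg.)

KE = 3100 eV = 4.966 × 10⁻¹⁶ J.
p = √(2mKE) = √(2 × 1.884 × 10⁻²⁸ × 4.966 × 10⁻¹⁶) = 4.326 × 10⁻²² kg·m/s.
λ = h/p = 6.626 × 10⁻³⁴ / 4.326 × 10⁻²² = 1.53 × 10⁻¹² m = 1530 fm.

λ = 1530 fm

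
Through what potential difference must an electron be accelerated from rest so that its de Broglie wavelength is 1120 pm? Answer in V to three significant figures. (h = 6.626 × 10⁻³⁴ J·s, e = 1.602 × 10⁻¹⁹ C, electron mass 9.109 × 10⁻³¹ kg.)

V = 1.20 V

p = h/λ = 6.626 × 10⁻³⁴ / 1.120 × 10⁻⁹ = 5.916 × 10⁻²⁵ kg·m/s.
KE = p²/(2m) = 1.921 × 10⁻¹⁹ J.
V = KE/e = 1.921 × 10⁻¹⁹ / (1.602 × 10⁻¹⁹) = 1.20 V.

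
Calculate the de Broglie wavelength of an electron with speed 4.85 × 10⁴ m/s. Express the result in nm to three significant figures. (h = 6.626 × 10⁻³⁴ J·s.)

p = mv = 9.109 × 10⁻³¹ × 4.85 × 10⁴ = 4.418 × 10⁻²⁶ kg·m/s.
λ = h/p = 6.626 × 10⁻³⁴ / 4.418 × 10⁻²⁶ = 1.50 × 10⁻⁸ m = 15.0 nm.

λ = 15.0 nm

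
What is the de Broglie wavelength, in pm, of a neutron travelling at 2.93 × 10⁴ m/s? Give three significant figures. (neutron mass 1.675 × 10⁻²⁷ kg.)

λ = 13.5 pm

p = mv = 1.675 × 10⁻²⁷ × 2.93 × 10⁴ = 4.908 × 10⁻²³ kg·m/s.
λ = h/p = 6.626 × 10⁻³⁴ / 4.908 × 10⁻²³ = 1.35 × 10⁻¹¹ m = 13.5 pm.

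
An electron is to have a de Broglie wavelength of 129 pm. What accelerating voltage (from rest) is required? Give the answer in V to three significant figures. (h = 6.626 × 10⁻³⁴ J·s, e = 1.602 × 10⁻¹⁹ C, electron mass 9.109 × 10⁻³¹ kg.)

p = h/λ = 6.626 × 10⁻³⁴ / 1.290 × 10⁻¹⁰ = 5.136 × 10⁻²⁴ kg·m/s.
KE = p²/(2m) = 1.448 × 10⁻¹⁷ J.
V = KE/e = 1.448 × 10⁻¹⁷ / (1.602 × 10⁻¹⁹) = 90.4 V.

V = 90.4 V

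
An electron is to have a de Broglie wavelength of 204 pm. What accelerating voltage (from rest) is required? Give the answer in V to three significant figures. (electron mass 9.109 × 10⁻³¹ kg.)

p = h/λ = 6.626 × 10⁻³⁴ / 2.040 × 10⁻¹⁰ = 3.248 × 10⁻²⁴ kg·m/s.
KE = p²/(2m) = 5.791 × 10⁻¹⁸ J.
V = KE/e = 5.791 × 10⁻¹⁸ / (1.602 × 10⁻¹⁹) = 36.1 V.

V = 36.1 V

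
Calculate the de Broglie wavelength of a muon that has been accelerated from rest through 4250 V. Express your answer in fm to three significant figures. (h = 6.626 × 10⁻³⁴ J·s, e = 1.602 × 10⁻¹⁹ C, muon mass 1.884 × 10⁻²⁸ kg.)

λ = 1310 fm

KE = eV = 1.602 × 10⁻¹⁹ × 4250 = 6.809 × 10⁻¹⁶ J.
p = √(2mKE) = √(2 × 1.884 × 10⁻²⁸ × 6.809 × 10⁻¹⁶) = 5.065 × 10⁻²² kg·m/s.
λ = h/p = 6.626 × 10⁻³⁴ / 5.065 × 10⁻²² = 1.31 × 10⁻¹² m = 1310 fm.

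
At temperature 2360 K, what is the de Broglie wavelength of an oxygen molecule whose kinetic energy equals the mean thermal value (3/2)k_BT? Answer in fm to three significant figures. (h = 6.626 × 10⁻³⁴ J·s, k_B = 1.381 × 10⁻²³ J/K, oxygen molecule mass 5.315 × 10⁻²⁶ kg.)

KE = (3/2)k_BT = 1.5 × 1.381 × 10⁻²³ × 2360 = 4.889 × 10⁻²⁰ J.
p = √(2mKE) = √(2 × 5.315 × 10⁻²⁶ × 4.889 × 10⁻²⁰) = 7.209 × 10⁻²³ kg·m/s.
λ = h/p = 9.19 × 10⁻¹² m = 9190 fm.

λ = 9190 fm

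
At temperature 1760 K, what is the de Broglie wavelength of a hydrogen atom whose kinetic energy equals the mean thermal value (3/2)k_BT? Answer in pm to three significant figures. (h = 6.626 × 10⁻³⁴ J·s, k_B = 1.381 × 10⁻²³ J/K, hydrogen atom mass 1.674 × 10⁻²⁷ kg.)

λ = 60.0 pm

KE = (3/2)k_BT = 1.5 × 1.381 × 10⁻²³ × 1760 = 3.646 × 10⁻²⁰ J.
p = √(2mKE) = √(2 × 1.674 × 10⁻²⁷ × 3.646 × 10⁻²⁰) = 1.105 × 10⁻²³ kg·m/s.
λ = h/p = 6.00 × 10⁻¹¹ m = 60.0 pm.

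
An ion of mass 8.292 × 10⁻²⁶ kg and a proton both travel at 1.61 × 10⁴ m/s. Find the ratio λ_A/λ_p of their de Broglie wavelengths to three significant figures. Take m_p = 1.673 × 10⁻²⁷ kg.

λ_A/λ_p = 0.0202

At fixed v, p = mv so λ = h/(mv) ∝ 1/m.
λ_A/λ_p = m_p/m_A = 1.673 × 10⁻²⁷/8.292 × 10⁻²⁶ = 0.0202.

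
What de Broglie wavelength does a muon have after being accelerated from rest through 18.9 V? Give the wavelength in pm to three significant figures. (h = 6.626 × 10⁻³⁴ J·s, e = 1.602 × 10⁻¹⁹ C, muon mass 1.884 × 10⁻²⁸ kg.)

KE = eV = 1.602 × 10⁻¹⁹ × 18.90 = 3.028 × 10⁻¹⁸ J.
p = √(2mKE) = √(2 × 1.884 × 10⁻²⁸ × 3.028 × 10⁻¹⁸) = 3.378 × 10⁻²³ kg·m/s.
λ = h/p = 6.626 × 10⁻³⁴ / 3.378 × 10⁻²³ = 1.96 × 10⁻¹¹ m = 19.6 pm.

λ = 19.6 pm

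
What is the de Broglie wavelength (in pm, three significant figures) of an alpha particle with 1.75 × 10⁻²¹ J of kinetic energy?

λ = 137 pm

p = √(2mKE) = √(2 × 6.645 × 10⁻²⁷ × 1.750 × 10⁻²¹) = 4.823 × 10⁻²⁴ kg·m/s.
λ = h/p = 6.626 × 10⁻³⁴ / 4.823 × 10⁻²⁴ = 1.37 × 10⁻¹⁰ m = 137 pm.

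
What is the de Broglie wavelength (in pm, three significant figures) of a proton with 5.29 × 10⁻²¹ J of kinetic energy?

λ = 157 pm

p = √(2mKE) = √(2 × 1.673 × 10⁻²⁷ × 5.290 × 10⁻²¹) = 4.207 × 10⁻²⁴ kg·m/s.
λ = h/p = 6.626 × 10⁻³⁴ / 4.207 × 10⁻²⁴ = 1.57 × 10⁻¹⁰ m = 157 pm.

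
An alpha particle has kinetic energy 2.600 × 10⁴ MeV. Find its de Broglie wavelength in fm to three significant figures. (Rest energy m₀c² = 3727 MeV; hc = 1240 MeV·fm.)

λ = 0.0420 fm

Total energy E = KE + m₀c² = 2.600 × 10⁴ + 3727 = 29727 MeV.
(pc)² = E² − (m₀c²)² = (29727)² − (3727)² = 8.698 × 10⁸ MeV², so pc = 2.949 × 10⁴ MeV.
λ = hc/(pc) = 1240 MeV·fm / 2.949 × 10⁴ MeV = 0.0420 fm.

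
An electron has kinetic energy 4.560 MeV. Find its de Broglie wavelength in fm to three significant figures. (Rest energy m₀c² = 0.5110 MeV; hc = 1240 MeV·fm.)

λ = 246 fm

Total energy E = KE + m₀c² = 4.560 + 0.5110 = 5.0710 MeV.
(pc)² = E² − (m₀c²)² = (5.0710)² − (0.5110)² = 25.45 MeV², so pc = 5.045 MeV.
λ = hc/(pc) = 1240 MeV·fm / 5.045 MeV = 246 fm.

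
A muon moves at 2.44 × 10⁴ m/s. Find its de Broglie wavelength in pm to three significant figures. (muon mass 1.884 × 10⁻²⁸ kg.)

p = mv = 1.884 × 10⁻²⁸ × 2.44 × 10⁴ = 4.597 × 10⁻²⁴ kg·m/s.
λ = h/p = 6.626 × 10⁻³⁴ / 4.597 × 10⁻²⁴ = 1.44 × 10⁻¹⁰ m = 144 pm.

λ = 144 pm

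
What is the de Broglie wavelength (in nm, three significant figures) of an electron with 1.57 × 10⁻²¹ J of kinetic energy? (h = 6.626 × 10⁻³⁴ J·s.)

λ = 12.4 nm

p = √(2mKE) = √(2 × 9.109 × 10⁻³¹ × 1.570 × 10⁻²¹) = 5.348 × 10⁻²⁶ kg·m/s.
λ = h/p = 6.626 × 10⁻³⁴ / 5.348 × 10⁻²⁶ = 1.24 × 10⁻⁸ m = 12.4 nm.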